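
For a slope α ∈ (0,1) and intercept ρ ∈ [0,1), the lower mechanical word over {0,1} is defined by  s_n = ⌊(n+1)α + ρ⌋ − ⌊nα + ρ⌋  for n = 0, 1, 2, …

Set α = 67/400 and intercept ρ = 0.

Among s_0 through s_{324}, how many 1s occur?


54

#1s = Σ_{n=0}^{324} s_n = Σ_{n=0}^{324} (⌊(n+1)α+ρ⌋ − ⌊nα+ρ⌋)
the sum telescopes: every ⌊nα+ρ⌋ with 0 < n < 325 appears once with + and once with −, leaving ⌊325α+ρ⌋ − ⌊0·α+ρ⌋
325α + ρ = (325·67) / 400 = 21775/400
ρ = 0/400
⌊21775/400⌋ = 54,  ⌊0/400⌋ = 0
#1s = 54 − 0 = 54


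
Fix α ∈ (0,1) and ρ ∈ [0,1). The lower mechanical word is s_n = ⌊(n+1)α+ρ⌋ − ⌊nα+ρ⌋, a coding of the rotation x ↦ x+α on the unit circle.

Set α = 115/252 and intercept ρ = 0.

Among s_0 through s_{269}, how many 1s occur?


#1s = Σ_{n=0}^{269} s_n = Σ_{n=0}^{269} (⌊(n+1)α+ρ⌋ − ⌊nα+ρ⌋)
the sum telescopes: every ⌊nα+ρ⌋ with 0 < n < 270 appears once with + and once with −, leaving ⌊270α+ρ⌋ − ⌊0·α+ρ⌋
270α + ρ = (270·115) / 252 = 31050/252
ρ = 0/252
⌊31050/252⌋ = 123,  ⌊0/252⌋ = 0
#1s = 123 − 0 = 123

123


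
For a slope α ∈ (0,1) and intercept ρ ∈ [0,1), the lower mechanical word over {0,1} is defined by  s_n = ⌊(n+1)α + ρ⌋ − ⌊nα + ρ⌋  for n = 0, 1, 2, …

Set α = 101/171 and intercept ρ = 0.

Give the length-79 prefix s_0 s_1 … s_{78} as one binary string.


n=0: ⌊(1·101)/171⌋ − ⌊(0·101)/171⌋ = ⌊101/171⌋ − ⌊0/171⌋ = 0 − 0 = 0
n=1: ⌊(2·101)/171⌋ − ⌊(1·101)/171⌋ = ⌊202/171⌋ − ⌊101/171⌋ = 1 − 0 = 1
n=2: ⌊(3·101)/171⌋ − ⌊(2·101)/171⌋ = ⌊303/171⌋ − ⌊202/171⌋ = 1 − 1 = 0
n=3: ⌊(4·101)/171⌋ − ⌊(3·101)/171⌋ = ⌊404/171⌋ − ⌊303/171⌋ = 2 − 1 = 1
n=4: ⌊(5·101)/171⌋ − ⌊(4·101)/171⌋ = ⌊505/171⌋ − ⌊404/171⌋ = 2 − 2 = 0
n=5: ⌊(6·101)/171⌋ − ⌊(5·101)/171⌋ = ⌊606/171⌋ − ⌊505/171⌋ = 3 − 2 = 1
n=6: ⌊(7·101)/171⌋ − ⌊(6·101)/171⌋ = ⌊707/171⌋ − ⌊606/171⌋ = 4 − 3 = 1
n=7: ⌊(8·101)/171⌋ − ⌊(7·101)/171⌋ = ⌊808/171⌋ − ⌊707/171⌋ = 4 − 4 = 0
n=8: ⌊(9·101)/171⌋ − ⌊(8·101)/171⌋ = ⌊909/171⌋ − ⌊808/171⌋ = 5 − 4 = 1
n=9: ⌊(10·101)/171⌋ − ⌊(9·101)/171⌋ = ⌊1010/171⌋ − ⌊909/171⌋ = 5 − 5 = 0
n=10: ⌊(11·101)/171⌋ − ⌊(10·101)/171⌋ = ⌊1111/171⌋ − ⌊1010/171⌋ = 6 − 5 = 1
n=11: ⌊(12·101)/171⌋ − ⌊(11·101)/171⌋ = ⌊1212/171⌋ − ⌊1111/171⌋ = 7 − 6 = 1
n=12: ⌊(13·101)/171⌋ − ⌊(12·101)/171⌋ = ⌊1313/171⌋ − ⌊1212/171⌋ = 7 − 7 = 0
n=13: ⌊(14·101)/171⌋ − ⌊(13·101)/171⌋ = ⌊1414/171⌋ − ⌊1313/171⌋ = 8 − 7 = 1
n=14: ⌊(15·101)/171⌋ − ⌊(14·101)/171⌋ = ⌊1515/171⌋ − ⌊1414/171⌋ = 8 − 8 = 0
n=15: ⌊(16·101)/171⌋ − ⌊(15·101)/171⌋ = ⌊1616/171⌋ − ⌊1515/171⌋ = 9 − 8 = 1
n=16: ⌊(17·101)/171⌋ − ⌊(16·101)/171⌋ = ⌊1717/171⌋ − ⌊1616/171⌋ = 10 − 9 = 1
n=17: ⌊(18·101)/171⌋ − ⌊(17·101)/171⌋ = ⌊1818/171⌋ − ⌊1717/171⌋ = 10 − 10 = 0
n=18: ⌊(19·101)/171⌋ − ⌊(18·101)/171⌋ = ⌊1919/171⌋ − ⌊1818/171⌋ = 11 − 10 = 1
n=19: ⌊(20·101)/171⌋ − ⌊(19·101)/171⌋ = ⌊2020/171⌋ − ⌊1919/171⌋ = 11 − 11 = 0
n=20: ⌊(21·101)/171⌋ − ⌊(20·101)/171⌋ = ⌊2121/171⌋ − ⌊2020/171⌋ = 12 − 11 = 1
n=21: ⌊(22·101)/171⌋ − ⌊(21·101)/171⌋ = ⌊2222/171⌋ − ⌊2121/171⌋ = 12 − 12 = 0
n=22: ⌊(23·101)/171⌋ − ⌊(22·101)/171⌋ = ⌊2323/171⌋ − ⌊2222/171⌋ = 13 − 12 = 1
n=23: ⌊(24·101)/171⌋ − ⌊(23·101)/171⌋ = ⌊2424/171⌋ − ⌊2323/171⌋ = 14 − 13 = 1
n=24: ⌊(25·101)/171⌋ − ⌊(24·101)/171⌋ = ⌊2525/171⌋ − ⌊2424/171⌋ = 14 − 14 = 0
n=25: ⌊(26·101)/171⌋ − ⌊(25·101)/171⌋ = ⌊2626/171⌋ − ⌊2525/171⌋ = 15 − 14 = 1
n=26: ⌊(27·101)/171⌋ − ⌊(26·101)/171⌋ = ⌊2727/171⌋ − ⌊2626/171⌋ = 15 − 15 = 0
n=27: ⌊(28·101)/171⌋ − ⌊(27·101)/171⌋ = ⌊2828/171⌋ − ⌊2727/171⌋ = 16 − 15 = 1
n=28: ⌊(29·101)/171⌋ − ⌊(28·101)/171⌋ = ⌊2929/171⌋ − ⌊2828/171⌋ = 17 − 16 = 1
n=29: ⌊(30·101)/171⌋ − ⌊(29·101)/171⌋ = ⌊3030/171⌋ − ⌊2929/171⌋ = 17 − 17 = 0
n=30: ⌊(31·101)/171⌋ − ⌊(30·101)/171⌋ = ⌊3131/171⌋ − ⌊3030/171⌋ = 18 − 17 = 1
n=31: ⌊(32·101)/171⌋ − ⌊(31·101)/171⌋ = ⌊3232/171⌋ − ⌊3131/171⌋ = 18 − 18 = 0
n=32: ⌊(33·101)/171⌋ − ⌊(32·101)/171⌋ = ⌊3333/171⌋ − ⌊3232/171⌋ = 19 − 18 = 1
n=33: ⌊(34·101)/171⌋ − ⌊(33·101)/171⌋ = ⌊3434/171⌋ − ⌊3333/171⌋ = 20 − 19 = 1
n=34: ⌊(35·101)/171⌋ − ⌊(34·101)/171⌋ = ⌊3535/171⌋ − ⌊3434/171⌋ = 20 − 20 = 0
n=35: ⌊(36·101)/171⌋ − ⌊(35·101)/171⌋ = ⌊3636/171⌋ − ⌊3535/171⌋ = 21 − 20 = 1
n=36: ⌊(37·101)/171⌋ − ⌊(36·101)/171⌋ = ⌊3737/171⌋ − ⌊3636/171⌋ = 21 − 21 = 0
n=37: ⌊(38·101)/171⌋ − ⌊(37·101)/171⌋ = ⌊3838/171⌋ − ⌊3737/171⌋ = 22 − 21 = 1
n=38: ⌊(39·101)/171⌋ − ⌊(38·101)/171⌋ = ⌊3939/171⌋ − ⌊3838/171⌋ = 23 − 22 = 1
n=39: ⌊(40·101)/171⌋ − ⌊(39·101)/171⌋ = ⌊4040/171⌋ − ⌊3939/171⌋ = 23 − 23 = 0
n=40: ⌊(41·101)/171⌋ − ⌊(40·101)/171⌋ = ⌊4141/171⌋ − ⌊4040/171⌋ = 24 − 23 = 1
n=41: ⌊(42·101)/171⌋ − ⌊(41·101)/171⌋ = ⌊4242/171⌋ − ⌊4141/171⌋ = 24 − 24 = 0
n=42: ⌊(43·101)/171⌋ − ⌊(42·101)/171⌋ = ⌊4343/171⌋ − ⌊4242/171⌋ = 25 − 24 = 1
n=43: ⌊(44·101)/171⌋ − ⌊(43·101)/171⌋ = ⌊4444/171⌋ − ⌊4343/171⌋ = 25 − 25 = 0
n=44: ⌊(45·101)/171⌋ − ⌊(44·101)/171⌋ = ⌊4545/171⌋ − ⌊4444/171⌋ = 26 − 25 = 1
n=45: ⌊(46·101)/171⌋ − ⌊(45·101)/171⌋ = ⌊4646/171⌋ − ⌊4545/171⌋ = 27 − 26 = 1
n=46: ⌊(47·101)/171⌋ − ⌊(46·101)/171⌋ = ⌊4747/171⌋ − ⌊4646/171⌋ = 27 − 27 = 0
n=47: ⌊(48·101)/171⌋ − ⌊(47·101)/171⌋ = ⌊4848/171⌋ − ⌊4747/171⌋ = 28 − 27 = 1
n=48: ⌊(49·101)/171⌋ − ⌊(48·101)/171⌋ = ⌊4949/171⌋ − ⌊4848/171⌋ = 28 − 28 = 0
n=49: ⌊(50·101)/171⌋ − ⌊(49·101)/171⌋ = ⌊5050/171⌋ − ⌊4949/171⌋ = 29 − 28 = 1
n=50: ⌊(51·101)/171⌋ − ⌊(50·101)/171⌋ = ⌊5151/171⌋ − ⌊5050/171⌋ = 30 − 29 = 1
n=51: ⌊(52·101)/171⌋ − ⌊(51·101)/171⌋ = ⌊5252/171⌋ − ⌊5151/171⌋ = 30 − 30 = 0
n=52: ⌊(53·101)/171⌋ − ⌊(52·101)/171⌋ = ⌊5353/171⌋ − ⌊5252/171⌋ = 31 − 30 = 1
n=53: ⌊(54·101)/171⌋ − ⌊(53·101)/171⌋ = ⌊5454/171⌋ − ⌊5353/171⌋ = 31 − 31 = 0
n=54: ⌊(55·101)/171⌋ − ⌊(54·101)/171⌋ = ⌊5555/171⌋ − ⌊5454/171⌋ = 32 − 31 = 1
n=55: ⌊(56·101)/171⌋ − ⌊(55·101)/171⌋ = ⌊5656/171⌋ − ⌊5555/171⌋ = 33 − 32 = 1
n=56: ⌊(57·101)/171⌋ − ⌊(56·101)/171⌋ = ⌊5757/171⌋ − ⌊5656/171⌋ = 33 − 33 = 0
n=57: ⌊(58·101)/171⌋ − ⌊(57·101)/171⌋ = ⌊5858/171⌋ − ⌊5757/171⌋ = 34 − 33 = 1
n=58: ⌊(59·101)/171⌋ − ⌊(58·101)/171⌋ = ⌊5959/171⌋ − ⌊5858/171⌋ = 34 − 34 = 0
n=59: ⌊(60·101)/171⌋ − ⌊(59·101)/171⌋ = ⌊6060/171⌋ − ⌊5959/171⌋ = 35 − 34 = 1
n=60: ⌊(61·101)/171⌋ − ⌊(60·101)/171⌋ = ⌊6161/171⌋ − ⌊6060/171⌋ = 36 − 35 = 1
n=61: ⌊(62·101)/171⌋ − ⌊(61·101)/171⌋ = ⌊6262/171⌋ − ⌊6161/171⌋ = 36 − 36 = 0
n=62: ⌊(63·101)/171⌋ − ⌊(62·101)/171⌋ = ⌊6363/171⌋ − ⌊6262/171⌋ = 37 − 36 = 1
n=63: ⌊(64·101)/171⌋ − ⌊(63·101)/171⌋ = ⌊6464/171⌋ − ⌊6363/171⌋ = 37 − 37 = 0
n=64: ⌊(65·101)/171⌋ − ⌊(64·101)/171⌋ = ⌊6565/171⌋ − ⌊6464/171⌋ = 38 − 37 = 1
n=65: ⌊(66·101)/171⌋ − ⌊(65·101)/171⌋ = ⌊6666/171⌋ − ⌊6565/171⌋ = 38 − 38 = 0
n=66: ⌊(67·101)/171⌋ − ⌊(66·101)/171⌋ = ⌊6767/171⌋ − ⌊6666/171⌋ = 39 − 38 = 1
n=67: ⌊(68·101)/171⌋ − ⌊(67·101)/171⌋ = ⌊6868/171⌋ − ⌊6767/171⌋ = 40 − 39 = 1
n=68: ⌊(69·101)/171⌋ − ⌊(68·101)/171⌋ = ⌊6969/171⌋ − ⌊6868/171⌋ = 40 − 40 = 0
n=69: ⌊(70·101)/171⌋ − ⌊(69·101)/171⌋ = ⌊7070/171⌋ − ⌊6969/171⌋ = 41 − 40 = 1
n=70: ⌊(71·101)/171⌋ − ⌊(70·101)/171⌋ = ⌊7171/171⌋ − ⌊7070/171⌋ = 41 − 41 = 0
n=71: ⌊(72·101)/171⌋ − ⌊(71·101)/171⌋ = ⌊7272/171⌋ − ⌊7171/171⌋ = 42 − 41 = 1
n=72: ⌊(73·101)/171⌋ − ⌊(72·101)/171⌋ = ⌊7373/171⌋ − ⌊7272/171⌋ = 43 − 42 = 1
n=73: ⌊(74·101)/171⌋ − ⌊(73·101)/171⌋ = ⌊7474/171⌋ − ⌊7373/171⌋ = 43 − 43 = 0
n=74: ⌊(75·101)/171⌋ − ⌊(74·101)/171⌋ = ⌊7575/171⌋ − ⌊7474/171⌋ = 44 − 43 = 1
n=75: ⌊(76·101)/171⌋ − ⌊(75·101)/171⌋ = ⌊7676/171⌋ − ⌊7575/171⌋ = 44 − 44 = 0
n=76: ⌊(77·101)/171⌋ − ⌊(76·101)/171⌋ = ⌊7777/171⌋ − ⌊7676/171⌋ = 45 − 44 = 1
n=77: ⌊(78·101)/171⌋ − ⌊(77·101)/171⌋ = ⌊7878/171⌋ − ⌊7777/171⌋ = 46 − 45 = 1
n=78: ⌊(79·101)/171⌋ − ⌊(78·101)/171⌋ = ⌊7979/171⌋ − ⌊7878/171⌋ = 46 − 46 = 0

0101011010110101101010110101101011010110101011010110101101011010101101011010110


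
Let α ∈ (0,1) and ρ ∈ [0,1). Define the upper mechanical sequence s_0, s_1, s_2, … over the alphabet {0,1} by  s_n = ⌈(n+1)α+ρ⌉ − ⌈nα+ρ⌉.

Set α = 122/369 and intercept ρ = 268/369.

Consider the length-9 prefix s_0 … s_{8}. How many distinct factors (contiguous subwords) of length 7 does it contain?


3

t_n = ⌈(n·122+268)/369⌉ for n = 0 … 9:
  n=0…9: ⌈268/369⌉=1 ⌈390/369⌉=2 ⌈512/369⌉=2 ⌈634/369⌉=2 ⌈756/369⌉=3 ⌈878/369⌉=3 ⌈1000/369⌉=3 ⌈1122/369⌉=4 ⌈1244/369⌉=4 ⌈1366/369⌉=4
s_n = t_(n+1) − t_n for n = 0 … 8 gives
prefix = 100100100
slide a length-7 window over [0..6] … [2..8] (3 windows); first occurrence of each distinct factor:
  [  0..  6] 1001001
  [  1..  7] 0010010
  [  2..  8] 0100100
distinct factors: {0010010, 0100100, 1001001}
count = 3  (Sturmian bound for length 7 is 8)


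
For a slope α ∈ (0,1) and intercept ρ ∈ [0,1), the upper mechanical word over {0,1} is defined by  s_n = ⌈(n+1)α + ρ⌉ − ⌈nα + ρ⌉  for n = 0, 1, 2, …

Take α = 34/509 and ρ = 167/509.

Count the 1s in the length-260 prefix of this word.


17

#1s = Σ_{n=0}^{259} s_n = Σ_{n=0}^{259} (⌈(n+1)α+ρ⌉ − ⌈nα+ρ⌉)
the sum telescopes: every ⌈nα+ρ⌉ with 0 < n < 260 appears once with + and once with −, leaving ⌈260α+ρ⌉ − ⌈0·α+ρ⌉
260α + ρ = (260·34 + 167) / 509 = 9007/509
ρ = 167/509
⌈9007/509⌉ = 18,  ⌈167/509⌉ = 1
#1s = 18 − 1 = 17


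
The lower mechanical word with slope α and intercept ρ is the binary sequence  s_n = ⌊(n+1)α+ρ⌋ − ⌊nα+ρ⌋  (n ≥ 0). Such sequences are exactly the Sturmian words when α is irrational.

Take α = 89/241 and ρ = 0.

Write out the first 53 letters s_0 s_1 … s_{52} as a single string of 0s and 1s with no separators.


00100100101001001010010010010100100101001001001010010

n=0: ⌊(1·89)/241⌋ − ⌊(0·89)/241⌋ = ⌊89/241⌋ − ⌊0/241⌋ = 0 − 0 = 0
n=1: ⌊(2·89)/241⌋ − ⌊(1·89)/241⌋ = ⌊178/241⌋ − ⌊89/241⌋ = 0 − 0 = 0
n=2: ⌊(3·89)/241⌋ − ⌊(2·89)/241⌋ = ⌊267/241⌋ − ⌊178/241⌋ = 1 − 0 = 1
n=3: ⌊(4·89)/241⌋ − ⌊(3·89)/241⌋ = ⌊356/241⌋ − ⌊267/241⌋ = 1 − 1 = 0
n=4: ⌊(5·89)/241⌋ − ⌊(4·89)/241⌋ = ⌊445/241⌋ − ⌊356/241⌋ = 1 − 1 = 0
n=5: ⌊(6·89)/241⌋ − ⌊(5·89)/241⌋ = ⌊534/241⌋ − ⌊445/241⌋ = 2 − 1 = 1
n=6: ⌊(7·89)/241⌋ − ⌊(6·89)/241⌋ = ⌊623/241⌋ − ⌊534/241⌋ = 2 − 2 = 0
n=7: ⌊(8·89)/241⌋ − ⌊(7·89)/241⌋ = ⌊712/241⌋ − ⌊623/241⌋ = 2 − 2 = 0
n=8: ⌊(9·89)/241⌋ − ⌊(8·89)/241⌋ = ⌊801/241⌋ − ⌊712/241⌋ = 3 − 2 = 1
n=9: ⌊(10·89)/241⌋ − ⌊(9·89)/241⌋ = ⌊890/241⌋ − ⌊801/241⌋ = 3 − 3 = 0
n=10: ⌊(11·89)/241⌋ − ⌊(10·89)/241⌋ = ⌊979/241⌋ − ⌊890/241⌋ = 4 − 3 = 1
n=11: ⌊(12·89)/241⌋ − ⌊(11·89)/241⌋ = ⌊1068/241⌋ − ⌊979/241⌋ = 4 − 4 = 0
n=12: ⌊(13·89)/241⌋ − ⌊(12·89)/241⌋ = ⌊1157/241⌋ − ⌊1068/241⌋ = 4 − 4 = 0
n=13: ⌊(14·89)/241⌋ − ⌊(13·89)/241⌋ = ⌊1246/241⌋ − ⌊1157/241⌋ = 5 − 4 = 1
n=14: ⌊(15·89)/241⌋ − ⌊(14·89)/241⌋ = ⌊1335/241⌋ − ⌊1246/241⌋ = 5 − 5 = 0
n=15: ⌊(16·89)/241⌋ − ⌊(15·89)/241⌋ = ⌊1424/241⌋ − ⌊1335/241⌋ = 5 − 5 = 0
n=16: ⌊(17·89)/241⌋ − ⌊(16·89)/241⌋ = ⌊1513/241⌋ − ⌊1424/241⌋ = 6 − 5 = 1
n=17: ⌊(18·89)/241⌋ − ⌊(17·89)/241⌋ = ⌊1602/241⌋ − ⌊1513/241⌋ = 6 − 6 = 0
n=18: ⌊(19·89)/241⌋ − ⌊(18·89)/241⌋ = ⌊1691/241⌋ − ⌊1602/241⌋ = 7 − 6 = 1
n=19: ⌊(20·89)/241⌋ − ⌊(19·89)/241⌋ = ⌊1780/241⌋ − ⌊1691/241⌋ = 7 − 7 = 0
n=20: ⌊(21·89)/241⌋ − ⌊(20·89)/241⌋ = ⌊1869/241⌋ − ⌊1780/241⌋ = 7 − 7 = 0
n=21: ⌊(22·89)/241⌋ − ⌊(21·89)/241⌋ = ⌊1958/241⌋ − ⌊1869/241⌋ = 8 − 7 = 1
n=22: ⌊(23·89)/241⌋ − ⌊(22·89)/241⌋ = ⌊2047/241⌋ − ⌊1958/241⌋ = 8 − 8 = 0
n=23: ⌊(24·89)/241⌋ − ⌊(23·89)/241⌋ = ⌊2136/241⌋ − ⌊2047/241⌋ = 8 − 8 = 0
n=24: ⌊(25·89)/241⌋ − ⌊(24·89)/241⌋ = ⌊2225/241⌋ − ⌊2136/241⌋ = 9 − 8 = 1
n=25: ⌊(26·89)/241⌋ − ⌊(25·89)/241⌋ = ⌊2314/241⌋ − ⌊2225/241⌋ = 9 − 9 = 0
n=26: ⌊(27·89)/241⌋ − ⌊(26·89)/241⌋ = ⌊2403/241⌋ − ⌊2314/241⌋ = 9 − 9 = 0
n=27: ⌊(28·89)/241⌋ − ⌊(27·89)/241⌋ = ⌊2492/241⌋ − ⌊2403/241⌋ = 10 − 9 = 1
n=28: ⌊(29·89)/241⌋ − ⌊(28·89)/241⌋ = ⌊2581/241⌋ − ⌊2492/241⌋ = 10 − 10 = 0
n=29: ⌊(30·89)/241⌋ − ⌊(29·89)/241⌋ = ⌊2670/241⌋ − ⌊2581/241⌋ = 11 − 10 = 1
n=30: ⌊(31·89)/241⌋ − ⌊(30·89)/241⌋ = ⌊2759/241⌋ − ⌊2670/241⌋ = 11 − 11 = 0
n=31: ⌊(32·89)/241⌋ − ⌊(31·89)/241⌋ = ⌊2848/241⌋ − ⌊2759/241⌋ = 11 − 11 = 0
n=32: ⌊(33·89)/241⌋ − ⌊(32·89)/241⌋ = ⌊2937/241⌋ − ⌊2848/241⌋ = 12 − 11 = 1
n=33: ⌊(34·89)/241⌋ − ⌊(33·89)/241⌋ = ⌊3026/241⌋ − ⌊2937/241⌋ = 12 − 12 = 0
n=34: ⌊(35·89)/241⌋ − ⌊(34·89)/241⌋ = ⌊3115/241⌋ − ⌊3026/241⌋ = 12 − 12 = 0
n=35: ⌊(36·89)/241⌋ − ⌊(35·89)/241⌋ = ⌊3204/241⌋ − ⌊3115/241⌋ = 13 − 12 = 1
n=36: ⌊(37·89)/241⌋ − ⌊(36·89)/241⌋ = ⌊3293/241⌋ − ⌊3204/241⌋ = 13 − 13 = 0
n=37: ⌊(38·89)/241⌋ − ⌊(37·89)/241⌋ = ⌊3382/241⌋ − ⌊3293/241⌋ = 14 − 13 = 1
n=38: ⌊(39·89)/241⌋ − ⌊(38·89)/241⌋ = ⌊3471/241⌋ − ⌊3382/241⌋ = 14 − 14 = 0
n=39: ⌊(40·89)/241⌋ − ⌊(39·89)/241⌋ = ⌊3560/241⌋ − ⌊3471/241⌋ = 14 − 14 = 0
n=40: ⌊(41·89)/241⌋ − ⌊(40·89)/241⌋ = ⌊3649/241⌋ − ⌊3560/241⌋ = 15 − 14 = 1
n=41: ⌊(42·89)/241⌋ − ⌊(41·89)/241⌋ = ⌊3738/241⌋ − ⌊3649/241⌋ = 15 − 15 = 0
n=42: ⌊(43·89)/241⌋ − ⌊(42·89)/241⌋ = ⌊3827/241⌋ − ⌊3738/241⌋ = 15 − 15 = 0
n=43: ⌊(44·89)/241⌋ − ⌊(43·89)/241⌋ = ⌊3916/241⌋ − ⌊3827/241⌋ = 16 − 15 = 1
n=44: ⌊(45·89)/241⌋ − ⌊(44·89)/241⌋ = ⌊4005/241⌋ − ⌊3916/241⌋ = 16 − 16 = 0
n=45: ⌊(46·89)/241⌋ − ⌊(45·89)/241⌋ = ⌊4094/241⌋ − ⌊4005/241⌋ = 16 − 16 = 0
n=46: ⌊(47·89)/241⌋ − ⌊(46·89)/241⌋ = ⌊4183/241⌋ − ⌊4094/241⌋ = 17 − 16 = 1
n=47: ⌊(48·89)/241⌋ − ⌊(47·89)/241⌋ = ⌊4272/241⌋ − ⌊4183/241⌋ = 17 − 17 = 0
n=48: ⌊(49·89)/241⌋ − ⌊(48·89)/241⌋ = ⌊4361/241⌋ − ⌊4272/241⌋ = 18 − 17 = 1
n=49: ⌊(50·89)/241⌋ − ⌊(49·89)/241⌋ = ⌊4450/241⌋ − ⌊4361/241⌋ = 18 − 18 = 0
n=50: ⌊(51·89)/241⌋ − ⌊(50·89)/241⌋ = ⌊4539/241⌋ − ⌊4450/241⌋ = 18 − 18 = 0
n=51: ⌊(52·89)/241⌋ − ⌊(51·89)/241⌋ = ⌊4628/241⌋ − ⌊4539/241⌋ = 19 − 18 = 1
n=52: ⌊(53·89)/241⌋ − ⌊(52·89)/241⌋ = ⌊4717/241⌋ − ⌊4628/241⌋ = 19 − 19 = 0


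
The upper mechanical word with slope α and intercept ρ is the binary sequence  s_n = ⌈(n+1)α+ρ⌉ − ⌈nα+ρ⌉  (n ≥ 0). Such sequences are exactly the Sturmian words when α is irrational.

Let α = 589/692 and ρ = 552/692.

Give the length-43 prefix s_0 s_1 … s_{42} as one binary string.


n=0: ⌈(1·589+552)/692⌉ − ⌈(0·589+552)/692⌉ = ⌈1141/692⌉ − ⌈552/692⌉ = 2 − 1 = 1
n=1: ⌈(2·589+552)/692⌉ − ⌈(1·589+552)/692⌉ = ⌈1730/692⌉ − ⌈1141/692⌉ = 3 − 2 = 1
n=2: ⌈(3·589+552)/692⌉ − ⌈(2·589+552)/692⌉ = ⌈2319/692⌉ − ⌈1730/692⌉ = 4 − 3 = 1
n=3: ⌈(4·589+552)/692⌉ − ⌈(3·589+552)/692⌉ = ⌈2908/692⌉ − ⌈2319/692⌉ = 5 − 4 = 1
n=4: ⌈(5·589+552)/692⌉ − ⌈(4·589+552)/692⌉ = ⌈3497/692⌉ − ⌈2908/692⌉ = 6 − 5 = 1
n=5: ⌈(6·589+552)/692⌉ − ⌈(5·589+552)/692⌉ = ⌈4086/692⌉ − ⌈3497/692⌉ = 6 − 6 = 0
n=6: ⌈(7·589+552)/692⌉ − ⌈(6·589+552)/692⌉ = ⌈4675/692⌉ − ⌈4086/692⌉ = 7 − 6 = 1
n=7: ⌈(8·589+552)/692⌉ − ⌈(7·589+552)/692⌉ = ⌈5264/692⌉ − ⌈4675/692⌉ = 8 − 7 = 1
n=8: ⌈(9·589+552)/692⌉ − ⌈(8·589+552)/692⌉ = ⌈5853/692⌉ − ⌈5264/692⌉ = 9 − 8 = 1
n=9: ⌈(10·589+552)/692⌉ − ⌈(9·589+552)/692⌉ = ⌈6442/692⌉ − ⌈5853/692⌉ = 10 − 9 = 1
n=10: ⌈(11·589+552)/692⌉ − ⌈(10·589+552)/692⌉ = ⌈7031/692⌉ − ⌈6442/692⌉ = 11 − 10 = 1
n=11: ⌈(12·589+552)/692⌉ − ⌈(11·589+552)/692⌉ = ⌈7620/692⌉ − ⌈7031/692⌉ = 12 − 11 = 1
n=12: ⌈(13·589+552)/692⌉ − ⌈(12·589+552)/692⌉ = ⌈8209/692⌉ − ⌈7620/692⌉ = 12 − 12 = 0
n=13: ⌈(14·589+552)/692⌉ − ⌈(13·589+552)/692⌉ = ⌈8798/692⌉ − ⌈8209/692⌉ = 13 − 12 = 1
n=14: ⌈(15·589+552)/692⌉ − ⌈(14·589+552)/692⌉ = ⌈9387/692⌉ − ⌈8798/692⌉ = 14 − 13 = 1
n=15: ⌈(16·589+552)/692⌉ − ⌈(15·589+552)/692⌉ = ⌈9976/692⌉ − ⌈9387/692⌉ = 15 − 14 = 1
n=16: ⌈(17·589+552)/692⌉ − ⌈(16·589+552)/692⌉ = ⌈10565/692⌉ − ⌈9976/692⌉ = 16 − 15 = 1
n=17: ⌈(18·589+552)/692⌉ − ⌈(17·589+552)/692⌉ = ⌈11154/692⌉ − ⌈10565/692⌉ = 17 − 16 = 1
n=18: ⌈(19·589+552)/692⌉ − ⌈(18·589+552)/692⌉ = ⌈11743/692⌉ − ⌈11154/692⌉ = 17 − 17 = 0
n=19: ⌈(20·589+552)/692⌉ − ⌈(19·589+552)/692⌉ = ⌈12332/692⌉ − ⌈11743/692⌉ = 18 − 17 = 1
n=20: ⌈(21·589+552)/692⌉ − ⌈(20·589+552)/692⌉ = ⌈12921/692⌉ − ⌈12332/692⌉ = 19 − 18 = 1
n=21: ⌈(22·589+552)/692⌉ − ⌈(21·589+552)/692⌉ = ⌈13510/692⌉ − ⌈12921/692⌉ = 20 − 19 = 1
n=22: ⌈(23·589+552)/692⌉ − ⌈(22·589+552)/692⌉ = ⌈14099/692⌉ − ⌈13510/692⌉ = 21 − 20 = 1
n=23: ⌈(24·589+552)/692⌉ − ⌈(23·589+552)/692⌉ = ⌈14688/692⌉ − ⌈14099/692⌉ = 22 − 21 = 1
n=24: ⌈(25·589+552)/692⌉ − ⌈(24·589+552)/692⌉ = ⌈15277/692⌉ − ⌈14688/692⌉ = 23 − 22 = 1
n=25: ⌈(26·589+552)/692⌉ − ⌈(25·589+552)/692⌉ = ⌈15866/692⌉ − ⌈15277/692⌉ = 23 − 23 = 0
n=26: ⌈(27·589+552)/692⌉ − ⌈(26·589+552)/692⌉ = ⌈16455/692⌉ − ⌈15866/692⌉ = 24 − 23 = 1
n=27: ⌈(28·589+552)/692⌉ − ⌈(27·589+552)/692⌉ = ⌈17044/692⌉ − ⌈16455/692⌉ = 25 − 24 = 1
n=28: ⌈(29·589+552)/692⌉ − ⌈(28·589+552)/692⌉ = ⌈17633/692⌉ − ⌈17044/692⌉ = 26 − 25 = 1
n=29: ⌈(30·589+552)/692⌉ − ⌈(29·589+552)/692⌉ = ⌈18222/692⌉ − ⌈17633/692⌉ = 27 − 26 = 1
n=30: ⌈(31·589+552)/692⌉ − ⌈(30·589+552)/692⌉ = ⌈18811/692⌉ − ⌈18222/692⌉ = 28 − 27 = 1
n=31: ⌈(32·589+552)/692⌉ − ⌈(31·589+552)/692⌉ = ⌈19400/692⌉ − ⌈18811/692⌉ = 29 − 28 = 1
n=32: ⌈(33·589+552)/692⌉ − ⌈(32·589+552)/692⌉ = ⌈19989/692⌉ − ⌈19400/692⌉ = 29 − 29 = 0
n=33: ⌈(34·589+552)/692⌉ − ⌈(33·589+552)/692⌉ = ⌈20578/692⌉ − ⌈19989/692⌉ = 30 − 29 = 1
n=34: ⌈(35·589+552)/692⌉ − ⌈(34·589+552)/692⌉ = ⌈21167/692⌉ − ⌈20578/692⌉ = 31 − 30 = 1
n=35: ⌈(36·589+552)/692⌉ − ⌈(35·589+552)/692⌉ = ⌈21756/692⌉ − ⌈21167/692⌉ = 32 − 31 = 1
n=36: ⌈(37·589+552)/692⌉ − ⌈(36·589+552)/692⌉ = ⌈22345/692⌉ − ⌈21756/692⌉ = 33 − 32 = 1
n=37: ⌈(38·589+552)/692⌉ − ⌈(37·589+552)/692⌉ = ⌈22934/692⌉ − ⌈22345/692⌉ = 34 − 33 = 1
n=38: ⌈(39·589+552)/692⌉ − ⌈(38·589+552)/692⌉ = ⌈23523/692⌉ − ⌈22934/692⌉ = 34 − 34 = 0
n=39: ⌈(40·589+552)/692⌉ − ⌈(39·589+552)/692⌉ = ⌈24112/692⌉ − ⌈23523/692⌉ = 35 − 34 = 1
n=40: ⌈(41·589+552)/692⌉ − ⌈(40·589+552)/692⌉ = ⌈24701/692⌉ − ⌈24112/692⌉ = 36 − 35 = 1
n=41: ⌈(42·589+552)/692⌉ − ⌈(41·589+552)/692⌉ = ⌈25290/692⌉ − ⌈24701/692⌉ = 37 − 36 = 1
n=42: ⌈(43·589+552)/692⌉ − ⌈(42·589+552)/692⌉ = ⌈25879/692⌉ − ⌈25290/692⌉ = 38 − 37 = 1

1111101111110111110111111011111101111101111


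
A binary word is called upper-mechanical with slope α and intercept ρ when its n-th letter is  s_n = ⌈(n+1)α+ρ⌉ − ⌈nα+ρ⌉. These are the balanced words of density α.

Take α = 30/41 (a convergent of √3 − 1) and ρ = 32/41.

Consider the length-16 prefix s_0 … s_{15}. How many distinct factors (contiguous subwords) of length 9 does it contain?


t_n = ⌈(n·30+32)/41⌉ for n = 0 … 16:
  n=0…9: ⌈32/41⌉=1 ⌈62/41⌉=2 ⌈92/41⌉=3 ⌈122/41⌉=3 ⌈152/41⌉=4 ⌈182/41⌉=5 ⌈212/41⌉=6 ⌈242/41⌉=6 ⌈272/41⌉=7 ⌈302/41⌉=8
  n=10…16: ⌈332/41⌉=9 ⌈362/41⌉=9 ⌈392/41⌉=10 ⌈422/41⌉=11 ⌈452/41⌉=12 ⌈482/41⌉=12 ⌈512/41⌉=13
s_n = t_(n+1) − t_n for n = 0 … 15 gives
prefix = 1101110111011101
slide a length-9 window over [0..8] … [7..15] (8 windows); first occurrence of each distinct factor:
  [  0..  8] 110111011
  [  1..  9] 101110111
  [  2.. 10] 011101110
  [  3.. 11] 111011101
  (the other 4 windows repeat one of these)
distinct factors: {011101110, 101110111, 110111011, 111011101}
count = 4  (Sturmian bound for length 9 is 10)

4


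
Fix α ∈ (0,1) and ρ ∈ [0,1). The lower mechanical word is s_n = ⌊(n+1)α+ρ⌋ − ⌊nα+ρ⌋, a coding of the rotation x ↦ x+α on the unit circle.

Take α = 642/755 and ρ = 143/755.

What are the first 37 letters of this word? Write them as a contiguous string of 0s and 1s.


1011111011111101111110111110111111011

n=0: ⌊(1·642+143)/755⌋ − ⌊(0·642+143)/755⌋ = ⌊785/755⌋ − ⌊143/755⌋ = 1 − 0 = 1
n=1: ⌊(2·642+143)/755⌋ − ⌊(1·642+143)/755⌋ = ⌊1427/755⌋ − ⌊785/755⌋ = 1 − 1 = 0
n=2: ⌊(3·642+143)/755⌋ − ⌊(2·642+143)/755⌋ = ⌊2069/755⌋ − ⌊1427/755⌋ = 2 − 1 = 1
n=3: ⌊(4·642+143)/755⌋ − ⌊(3·642+143)/755⌋ = ⌊2711/755⌋ − ⌊2069/755⌋ = 3 − 2 = 1
n=4: ⌊(5·642+143)/755⌋ − ⌊(4·642+143)/755⌋ = ⌊3353/755⌋ − ⌊2711/755⌋ = 4 − 3 = 1
n=5: ⌊(6·642+143)/755⌋ − ⌊(5·642+143)/755⌋ = ⌊3995/755⌋ − ⌊3353/755⌋ = 5 − 4 = 1
n=6: ⌊(7·642+143)/755⌋ − ⌊(6·642+143)/755⌋ = ⌊4637/755⌋ − ⌊3995/755⌋ = 6 − 5 = 1
n=7: ⌊(8·642+143)/755⌋ − ⌊(7·642+143)/755⌋ = ⌊5279/755⌋ − ⌊4637/755⌋ = 6 − 6 = 0
n=8: ⌊(9·642+143)/755⌋ − ⌊(8·642+143)/755⌋ = ⌊5921/755⌋ − ⌊5279/755⌋ = 7 − 6 = 1
n=9: ⌊(10·642+143)/755⌋ − ⌊(9·642+143)/755⌋ = ⌊6563/755⌋ − ⌊5921/755⌋ = 8 − 7 = 1
n=10: ⌊(11·642+143)/755⌋ − ⌊(10·642+143)/755⌋ = ⌊7205/755⌋ − ⌊6563/755⌋ = 9 − 8 = 1
n=11: ⌊(12·642+143)/755⌋ − ⌊(11·642+143)/755⌋ = ⌊7847/755⌋ − ⌊7205/755⌋ = 10 − 9 = 1
n=12: ⌊(13·642+143)/755⌋ − ⌊(12·642+143)/755⌋ = ⌊8489/755⌋ − ⌊7847/755⌋ = 11 − 10 = 1
n=13: ⌊(14·642+143)/755⌋ − ⌊(13·642+143)/755⌋ = ⌊9131/755⌋ − ⌊8489/755⌋ = 12 − 11 = 1
n=14: ⌊(15·642+143)/755⌋ − ⌊(14·642+143)/755⌋ = ⌊9773/755⌋ − ⌊9131/755⌋ = 12 − 12 = 0
n=15: ⌊(16·642+143)/755⌋ − ⌊(15·642+143)/755⌋ = ⌊10415/755⌋ − ⌊9773/755⌋ = 13 − 12 = 1
n=16: ⌊(17·642+143)/755⌋ − ⌊(16·642+143)/755⌋ = ⌊11057/755⌋ − ⌊10415/755⌋ = 14 − 13 = 1
n=17: ⌊(18·642+143)/755⌋ − ⌊(17·642+143)/755⌋ = ⌊11699/755⌋ − ⌊11057/755⌋ = 15 − 14 = 1
n=18: ⌊(19·642+143)/755⌋ − ⌊(18·642+143)/755⌋ = ⌊12341/755⌋ − ⌊11699/755⌋ = 16 − 15 = 1
n=19: ⌊(20·642+143)/755⌋ − ⌊(19·642+143)/755⌋ = ⌊12983/755⌋ − ⌊12341/755⌋ = 17 − 16 = 1
n=20: ⌊(21·642+143)/755⌋ − ⌊(20·642+143)/755⌋ = ⌊13625/755⌋ − ⌊12983/755⌋ = 18 − 17 = 1
n=21: ⌊(22·642+143)/755⌋ − ⌊(21·642+143)/755⌋ = ⌊14267/755⌋ − ⌊13625/755⌋ = 18 − 18 = 0
n=22: ⌊(23·642+143)/755⌋ − ⌊(22·642+143)/755⌋ = ⌊14909/755⌋ − ⌊14267/755⌋ = 19 − 18 = 1
n=23: ⌊(24·642+143)/755⌋ − ⌊(23·642+143)/755⌋ = ⌊15551/755⌋ − ⌊14909/755⌋ = 20 − 19 = 1
n=24: ⌊(25·642+143)/755⌋ − ⌊(24·642+143)/755⌋ = ⌊16193/755⌋ − ⌊15551/755⌋ = 21 − 20 = 1
n=25: ⌊(26·642+143)/755⌋ − ⌊(25·642+143)/755⌋ = ⌊16835/755⌋ − ⌊16193/755⌋ = 22 − 21 = 1
n=26: ⌊(27·642+143)/755⌋ − ⌊(26·642+143)/755⌋ = ⌊17477/755⌋ − ⌊16835/755⌋ = 23 − 22 = 1
n=27: ⌊(28·642+143)/755⌋ − ⌊(27·642+143)/755⌋ = ⌊18119/755⌋ − ⌊17477/755⌋ = 23 − 23 = 0
n=28: ⌊(29·642+143)/755⌋ − ⌊(28·642+143)/755⌋ = ⌊18761/755⌋ − ⌊18119/755⌋ = 24 − 23 = 1
n=29: ⌊(30·642+143)/755⌋ − ⌊(29·642+143)/755⌋ = ⌊19403/755⌋ − ⌊18761/755⌋ = 25 − 24 = 1
n=30: ⌊(31·642+143)/755⌋ − ⌊(30·642+143)/755⌋ = ⌊20045/755⌋ − ⌊19403/755⌋ = 26 − 25 = 1
n=31: ⌊(32·642+143)/755⌋ − ⌊(31·642+143)/755⌋ = ⌊20687/755⌋ − ⌊20045/755⌋ = 27 − 26 = 1
n=32: ⌊(33·642+143)/755⌋ − ⌊(32·642+143)/755⌋ = ⌊21329/755⌋ − ⌊20687/755⌋ = 28 − 27 = 1
n=33: ⌊(34·642+143)/755⌋ − ⌊(33·642+143)/755⌋ = ⌊21971/755⌋ − ⌊21329/755⌋ = 29 − 28 = 1
n=34: ⌊(35·642+143)/755⌋ − ⌊(34·642+143)/755⌋ = ⌊22613/755⌋ − ⌊21971/755⌋ = 29 − 29 = 0
n=35: ⌊(36·642+143)/755⌋ − ⌊(35·642+143)/755⌋ = ⌊23255/755⌋ − ⌊22613/755⌋ = 30 − 29 = 1
n=36: ⌊(37·642+143)/755⌋ − ⌊(36·642+143)/755⌋ = ⌊23897/755⌋ − ⌊23255/755⌋ = 31 − 30 = 1


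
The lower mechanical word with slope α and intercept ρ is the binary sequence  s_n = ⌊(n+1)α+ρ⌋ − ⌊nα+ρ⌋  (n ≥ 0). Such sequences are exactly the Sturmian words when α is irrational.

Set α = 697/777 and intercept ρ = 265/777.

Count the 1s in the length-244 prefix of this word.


219

#1s = Σ_{n=0}^{243} s_n = Σ_{n=0}^{243} (⌊(n+1)α+ρ⌋ − ⌊nα+ρ⌋)
the sum telescopes: every ⌊nα+ρ⌋ with 0 < n < 244 appears once with + and once with −, leaving ⌊244α+ρ⌋ − ⌊0·α+ρ⌋
244α + ρ = (244·697 + 265) / 777 = 170333/777
ρ = 265/777
⌊170333/777⌋ = 219,  ⌊265/777⌋ = 0
#1s = 219 − 0 = 219


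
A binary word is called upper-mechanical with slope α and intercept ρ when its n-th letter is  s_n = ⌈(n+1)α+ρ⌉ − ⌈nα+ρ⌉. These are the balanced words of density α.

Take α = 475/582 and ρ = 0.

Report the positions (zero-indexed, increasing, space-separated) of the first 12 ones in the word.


0 1 2 3 4 6 7 8 9 11 12 13

n=0: ⌈475/582⌉−⌈0/582⌉ = 1−0 = 1  ← one
n=1: ⌈950/582⌉−⌈475/582⌉ = 2−1 = 1  ← one
n=2: ⌈1425/582⌉−⌈950/582⌉ = 3−2 = 1  ← one
n=3: ⌈1900/582⌉−⌈1425/582⌉ = 4−3 = 1  ← one
n=4: ⌈2375/582⌉−⌈1900/582⌉ = 5−4 = 1  ← one
n=5: ⌈2850/582⌉−⌈2375/582⌉ = 5−5 = 0
n=6: ⌈3325/582⌉−⌈2850/582⌉ = 6−5 = 1  ← one
n=7: ⌈3800/582⌉−⌈3325/582⌉ = 7−6 = 1  ← one
n=8: ⌈4275/582⌉−⌈3800/582⌉ = 8−7 = 1  ← one
n=9: ⌈4750/582⌉−⌈4275/582⌉ = 9−8 = 1  ← one
n=10: ⌈5225/582⌉−⌈4750/582⌉ = 9−9 = 0
n=11: ⌈5700/582⌉−⌈5225/582⌉ = 10−9 = 1  ← one
n=12: ⌈6175/582⌉−⌈5700/582⌉ = 11−10 = 1  ← one
n=13: ⌈6650/582⌉−⌈6175/582⌉ = 12−11 = 1  ← one
positions of the first 12 ones: 0 1 2 3 4 6 7 8 9 11 12 13


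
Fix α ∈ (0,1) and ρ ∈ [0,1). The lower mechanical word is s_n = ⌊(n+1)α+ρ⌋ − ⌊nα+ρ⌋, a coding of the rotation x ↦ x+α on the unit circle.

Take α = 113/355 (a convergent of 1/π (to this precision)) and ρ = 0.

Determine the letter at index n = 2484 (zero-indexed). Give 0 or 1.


(n+1)α + ρ = (2485·113) / 355 = 280805/355
nα + ρ     = (2484·113) / 355 = 280692/355
⌊280805/355⌋ = 791,  ⌊280692/355⌋ = 790
s_{2484} = 791 − 790 = 1

1


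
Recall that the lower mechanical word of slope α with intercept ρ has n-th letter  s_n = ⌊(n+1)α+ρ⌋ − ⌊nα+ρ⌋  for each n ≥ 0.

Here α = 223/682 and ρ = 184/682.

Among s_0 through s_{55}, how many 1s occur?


18

#1s = Σ_{n=0}^{55} s_n = Σ_{n=0}^{55} (⌊(n+1)α+ρ⌋ − ⌊nα+ρ⌋)
the sum telescopes: every ⌊nα+ρ⌋ with 0 < n < 56 appears once with + and once with −, leaving ⌊56α+ρ⌋ − ⌊0·α+ρ⌋
56α + ρ = (56·223 + 184) / 682 = 12672/682
ρ = 184/682
⌊12672/682⌋ = 18,  ⌊184/682⌋ = 0
#1s = 18 − 0 = 18


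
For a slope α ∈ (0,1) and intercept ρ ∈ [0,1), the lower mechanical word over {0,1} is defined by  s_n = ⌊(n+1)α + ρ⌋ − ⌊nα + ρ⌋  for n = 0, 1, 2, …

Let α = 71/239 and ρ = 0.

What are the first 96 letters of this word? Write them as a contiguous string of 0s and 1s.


n=0: ⌊(1·71)/239⌋ − ⌊(0·71)/239⌋ = ⌊71/239⌋ − ⌊0/239⌋ = 0 − 0 = 0
n=1: ⌊(2·71)/239⌋ − ⌊(1·71)/239⌋ = ⌊142/239⌋ − ⌊71/239⌋ = 0 − 0 = 0
n=2: ⌊(3·71)/239⌋ − ⌊(2·71)/239⌋ = ⌊213/239⌋ − ⌊142/239⌋ = 0 − 0 = 0
n=3: ⌊(4·71)/239⌋ − ⌊(3·71)/239⌋ = ⌊284/239⌋ − ⌊213/239⌋ = 1 − 0 = 1
n=4: ⌊(5·71)/239⌋ − ⌊(4·71)/239⌋ = ⌊355/239⌋ − ⌊284/239⌋ = 1 − 1 = 0
n=5: ⌊(6·71)/239⌋ − ⌊(5·71)/239⌋ = ⌊426/239⌋ − ⌊355/239⌋ = 1 − 1 = 0
n=6: ⌊(7·71)/239⌋ − ⌊(6·71)/239⌋ = ⌊497/239⌋ − ⌊426/239⌋ = 2 − 1 = 1
n=7: ⌊(8·71)/239⌋ − ⌊(7·71)/239⌋ = ⌊568/239⌋ − ⌊497/239⌋ = 2 − 2 = 0
n=8: ⌊(9·71)/239⌋ − ⌊(8·71)/239⌋ = ⌊639/239⌋ − ⌊568/239⌋ = 2 − 2 = 0
n=9: ⌊(10·71)/239⌋ − ⌊(9·71)/239⌋ = ⌊710/239⌋ − ⌊639/239⌋ = 2 − 2 = 0
n=10: ⌊(11·71)/239⌋ − ⌊(10·71)/239⌋ = ⌊781/239⌋ − ⌊710/239⌋ = 3 − 2 = 1
n=11: ⌊(12·71)/239⌋ − ⌊(11·71)/239⌋ = ⌊852/239⌋ − ⌊781/239⌋ = 3 − 3 = 0
n=12: ⌊(13·71)/239⌋ − ⌊(12·71)/239⌋ = ⌊923/239⌋ − ⌊852/239⌋ = 3 − 3 = 0
n=13: ⌊(14·71)/239⌋ − ⌊(13·71)/239⌋ = ⌊994/239⌋ − ⌊923/239⌋ = 4 − 3 = 1
n=14: ⌊(15·71)/239⌋ − ⌊(14·71)/239⌋ = ⌊1065/239⌋ − ⌊994/239⌋ = 4 − 4 = 0
n=15: ⌊(16·71)/239⌋ − ⌊(15·71)/239⌋ = ⌊1136/239⌋ − ⌊1065/239⌋ = 4 − 4 = 0
n=16: ⌊(17·71)/239⌋ − ⌊(16·71)/239⌋ = ⌊1207/239⌋ − ⌊1136/239⌋ = 5 − 4 = 1
n=17: ⌊(18·71)/239⌋ − ⌊(17·71)/239⌋ = ⌊1278/239⌋ − ⌊1207/239⌋ = 5 − 5 = 0
n=18: ⌊(19·71)/239⌋ − ⌊(18·71)/239⌋ = ⌊1349/239⌋ − ⌊1278/239⌋ = 5 − 5 = 0
n=19: ⌊(20·71)/239⌋ − ⌊(19·71)/239⌋ = ⌊1420/239⌋ − ⌊1349/239⌋ = 5 − 5 = 0
n=20: ⌊(21·71)/239⌋ − ⌊(20·71)/239⌋ = ⌊1491/239⌋ − ⌊1420/239⌋ = 6 − 5 = 1
n=21: ⌊(22·71)/239⌋ − ⌊(21·71)/239⌋ = ⌊1562/239⌋ − ⌊1491/239⌋ = 6 − 6 = 0
n=22: ⌊(23·71)/239⌋ − ⌊(22·71)/239⌋ = ⌊1633/239⌋ − ⌊1562/239⌋ = 6 − 6 = 0
n=23: ⌊(24·71)/239⌋ − ⌊(23·71)/239⌋ = ⌊1704/239⌋ − ⌊1633/239⌋ = 7 − 6 = 1
n=24: ⌊(25·71)/239⌋ − ⌊(24·71)/239⌋ = ⌊1775/239⌋ − ⌊1704/239⌋ = 7 − 7 = 0
n=25: ⌊(26·71)/239⌋ − ⌊(25·71)/239⌋ = ⌊1846/239⌋ − ⌊1775/239⌋ = 7 − 7 = 0
n=26: ⌊(27·71)/239⌋ − ⌊(26·71)/239⌋ = ⌊1917/239⌋ − ⌊1846/239⌋ = 8 − 7 = 1
n=27: ⌊(28·71)/239⌋ − ⌊(27·71)/239⌋ = ⌊1988/239⌋ − ⌊1917/239⌋ = 8 − 8 = 0
n=28: ⌊(29·71)/239⌋ − ⌊(28·71)/239⌋ = ⌊2059/239⌋ − ⌊1988/239⌋ = 8 − 8 = 0
n=29: ⌊(30·71)/239⌋ − ⌊(29·71)/239⌋ = ⌊2130/239⌋ − ⌊2059/239⌋ = 8 − 8 = 0
n=30: ⌊(31·71)/239⌋ − ⌊(30·71)/239⌋ = ⌊2201/239⌋ − ⌊2130/239⌋ = 9 − 8 = 1
n=31: ⌊(32·71)/239⌋ − ⌊(31·71)/239⌋ = ⌊2272/239⌋ − ⌊2201/239⌋ = 9 − 9 = 0
n=32: ⌊(33·71)/239⌋ − ⌊(32·71)/239⌋ = ⌊2343/239⌋ − ⌊2272/239⌋ = 9 − 9 = 0
n=33: ⌊(34·71)/239⌋ − ⌊(33·71)/239⌋ = ⌊2414/239⌋ − ⌊2343/239⌋ = 10 − 9 = 1
n=34: ⌊(35·71)/239⌋ − ⌊(34·71)/239⌋ = ⌊2485/239⌋ − ⌊2414/239⌋ = 10 − 10 = 0
n=35: ⌊(36·71)/239⌋ − ⌊(35·71)/239⌋ = ⌊2556/239⌋ − ⌊2485/239⌋ = 10 − 10 = 0
n=36: ⌊(37·71)/239⌋ − ⌊(36·71)/239⌋ = ⌊2627/239⌋ − ⌊2556/239⌋ = 10 − 10 = 0
n=37: ⌊(38·71)/239⌋ − ⌊(37·71)/239⌋ = ⌊2698/239⌋ − ⌊2627/239⌋ = 11 − 10 = 1
n=38: ⌊(39·71)/239⌋ − ⌊(38·71)/239⌋ = ⌊2769/239⌋ − ⌊2698/239⌋ = 11 − 11 = 0
n=39: ⌊(40·71)/239⌋ − ⌊(39·71)/239⌋ = ⌊2840/239⌋ − ⌊2769/239⌋ = 11 − 11 = 0
n=40: ⌊(41·71)/239⌋ − ⌊(40·71)/239⌋ = ⌊2911/239⌋ − ⌊2840/239⌋ = 12 − 11 = 1
n=41: ⌊(42·71)/239⌋ − ⌊(41·71)/239⌋ = ⌊2982/239⌋ − ⌊2911/239⌋ = 12 − 12 = 0
n=42: ⌊(43·71)/239⌋ − ⌊(42·71)/239⌋ = ⌊3053/239⌋ − ⌊2982/239⌋ = 12 − 12 = 0
n=43: ⌊(44·71)/239⌋ − ⌊(43·71)/239⌋ = ⌊3124/239⌋ − ⌊3053/239⌋ = 13 − 12 = 1
n=44: ⌊(45·71)/239⌋ − ⌊(44·71)/239⌋ = ⌊3195/239⌋ − ⌊3124/239⌋ = 13 − 13 = 0
n=45: ⌊(46·71)/239⌋ − ⌊(45·71)/239⌋ = ⌊3266/239⌋ − ⌊3195/239⌋ = 13 − 13 = 0
n=46: ⌊(47·71)/239⌋ − ⌊(46·71)/239⌋ = ⌊3337/239⌋ − ⌊3266/239⌋ = 13 − 13 = 0
n=47: ⌊(48·71)/239⌋ − ⌊(47·71)/239⌋ = ⌊3408/239⌋ − ⌊3337/239⌋ = 14 − 13 = 1
n=48: ⌊(49·71)/239⌋ − ⌊(48·71)/239⌋ = ⌊3479/239⌋ − ⌊3408/239⌋ = 14 − 14 = 0
n=49: ⌊(50·71)/239⌋ − ⌊(49·71)/239⌋ = ⌊3550/239⌋ − ⌊3479/239⌋ = 14 − 14 = 0
n=50: ⌊(51·71)/239⌋ − ⌊(50·71)/239⌋ = ⌊3621/239⌋ − ⌊3550/239⌋ = 15 − 14 = 1
n=51: ⌊(52·71)/239⌋ − ⌊(51·71)/239⌋ = ⌊3692/239⌋ − ⌊3621/239⌋ = 15 − 15 = 0
n=52: ⌊(53·71)/239⌋ − ⌊(52·71)/239⌋ = ⌊3763/239⌋ − ⌊3692/239⌋ = 15 − 15 = 0
n=53: ⌊(54·71)/239⌋ − ⌊(53·71)/239⌋ = ⌊3834/239⌋ − ⌊3763/239⌋ = 16 − 15 = 1
n=54: ⌊(55·71)/239⌋ − ⌊(54·71)/239⌋ = ⌊3905/239⌋ − ⌊3834/239⌋ = 16 − 16 = 0
n=55: ⌊(56·71)/239⌋ − ⌊(55·71)/239⌋ = ⌊3976/239⌋ − ⌊3905/239⌋ = 16 − 16 = 0
n=56: ⌊(57·71)/239⌋ − ⌊(56·71)/239⌋ = ⌊4047/239⌋ − ⌊3976/239⌋ = 16 − 16 = 0
n=57: ⌊(58·71)/239⌋ − ⌊(57·71)/239⌋ = ⌊4118/239⌋ − ⌊4047/239⌋ = 17 − 16 = 1
n=58: ⌊(59·71)/239⌋ − ⌊(58·71)/239⌋ = ⌊4189/239⌋ − ⌊4118/239⌋ = 17 − 17 = 0
n=59: ⌊(60·71)/239⌋ − ⌊(59·71)/239⌋ = ⌊4260/239⌋ − ⌊4189/239⌋ = 17 − 17 = 0
n=60: ⌊(61·71)/239⌋ − ⌊(60·71)/239⌋ = ⌊4331/239⌋ − ⌊4260/239⌋ = 18 − 17 = 1
n=61: ⌊(62·71)/239⌋ − ⌊(61·71)/239⌋ = ⌊4402/239⌋ − ⌊4331/239⌋ = 18 − 18 = 0
n=62: ⌊(63·71)/239⌋ − ⌊(62·71)/239⌋ = ⌊4473/239⌋ − ⌊4402/239⌋ = 18 − 18 = 0
n=63: ⌊(64·71)/239⌋ − ⌊(63·71)/239⌋ = ⌊4544/239⌋ − ⌊4473/239⌋ = 19 − 18 = 1
n=64: ⌊(65·71)/239⌋ − ⌊(64·71)/239⌋ = ⌊4615/239⌋ − ⌊4544/239⌋ = 19 − 19 = 0
n=65: ⌊(66·71)/239⌋ − ⌊(65·71)/239⌋ = ⌊4686/239⌋ − ⌊4615/239⌋ = 19 − 19 = 0
n=66: ⌊(67·71)/239⌋ − ⌊(66·71)/239⌋ = ⌊4757/239⌋ − ⌊4686/239⌋ = 19 − 19 = 0
n=67: ⌊(68·71)/239⌋ − ⌊(67·71)/239⌋ = ⌊4828/239⌋ − ⌊4757/239⌋ = 20 − 19 = 1
n=68: ⌊(69·71)/239⌋ − ⌊(68·71)/239⌋ = ⌊4899/239⌋ − ⌊4828/239⌋ = 20 − 20 = 0
n=69: ⌊(70·71)/239⌋ − ⌊(69·71)/239⌋ = ⌊4970/239⌋ − ⌊4899/239⌋ = 20 − 20 = 0
n=70: ⌊(71·71)/239⌋ − ⌊(70·71)/239⌋ = ⌊5041/239⌋ − ⌊4970/239⌋ = 21 − 20 = 1
n=71: ⌊(72·71)/239⌋ − ⌊(71·71)/239⌋ = ⌊5112/239⌋ − ⌊5041/239⌋ = 21 − 21 = 0
n=72: ⌊(73·71)/239⌋ − ⌊(72·71)/239⌋ = ⌊5183/239⌋ − ⌊5112/239⌋ = 21 − 21 = 0
n=73: ⌊(74·71)/239⌋ − ⌊(73·71)/239⌋ = ⌊5254/239⌋ − ⌊5183/239⌋ = 21 − 21 = 0
n=74: ⌊(75·71)/239⌋ − ⌊(74·71)/239⌋ = ⌊5325/239⌋ − ⌊5254/239⌋ = 22 − 21 = 1
n=75: ⌊(76·71)/239⌋ − ⌊(75·71)/239⌋ = ⌊5396/239⌋ − ⌊5325/239⌋ = 22 − 22 = 0
n=76: ⌊(77·71)/239⌋ − ⌊(76·71)/239⌋ = ⌊5467/239⌋ − ⌊5396/239⌋ = 22 − 22 = 0
n=77: ⌊(78·71)/239⌋ − ⌊(77·71)/239⌋ = ⌊5538/239⌋ − ⌊5467/239⌋ = 23 − 22 = 1
n=78: ⌊(79·71)/239⌋ − ⌊(78·71)/239⌋ = ⌊5609/239⌋ − ⌊5538/239⌋ = 23 − 23 = 0
n=79: ⌊(80·71)/239⌋ − ⌊(79·71)/239⌋ = ⌊5680/239⌋ − ⌊5609/239⌋ = 23 − 23 = 0
n=80: ⌊(81·71)/239⌋ − ⌊(80·71)/239⌋ = ⌊5751/239⌋ − ⌊5680/239⌋ = 24 − 23 = 1
n=81: ⌊(82·71)/239⌋ − ⌊(81·71)/239⌋ = ⌊5822/239⌋ − ⌊5751/239⌋ = 24 − 24 = 0
n=82: ⌊(83·71)/239⌋ − ⌊(82·71)/239⌋ = ⌊5893/239⌋ − ⌊5822/239⌋ = 24 − 24 = 0
n=83: ⌊(84·71)/239⌋ − ⌊(83·71)/239⌋ = ⌊5964/239⌋ − ⌊5893/239⌋ = 24 − 24 = 0
n=84: ⌊(85·71)/239⌋ − ⌊(84·71)/239⌋ = ⌊6035/239⌋ − ⌊5964/239⌋ = 25 − 24 = 1
n=85: ⌊(86·71)/239⌋ − ⌊(85·71)/239⌋ = ⌊6106/239⌋ − ⌊6035/239⌋ = 25 − 25 = 0
n=86: ⌊(87·71)/239⌋ − ⌊(86·71)/239⌋ = ⌊6177/239⌋ − ⌊6106/239⌋ = 25 − 25 = 0
n=87: ⌊(88·71)/239⌋ − ⌊(87·71)/239⌋ = ⌊6248/239⌋ − ⌊6177/239⌋ = 26 − 25 = 1
n=88: ⌊(89·71)/239⌋ − ⌊(88·71)/239⌋ = ⌊6319/239⌋ − ⌊6248/239⌋ = 26 − 26 = 0
n=89: ⌊(90·71)/239⌋ − ⌊(89·71)/239⌋ = ⌊6390/239⌋ − ⌊6319/239⌋ = 26 − 26 = 0
n=90: ⌊(91·71)/239⌋ − ⌊(90·71)/239⌋ = ⌊6461/239⌋ − ⌊6390/239⌋ = 27 − 26 = 1
n=91: ⌊(92·71)/239⌋ − ⌊(91·71)/239⌋ = ⌊6532/239⌋ − ⌊6461/239⌋ = 27 − 27 = 0
n=92: ⌊(93·71)/239⌋ − ⌊(92·71)/239⌋ = ⌊6603/239⌋ − ⌊6532/239⌋ = 27 − 27 = 0
n=93: ⌊(94·71)/239⌋ − ⌊(93·71)/239⌋ = ⌊6674/239⌋ − ⌊6603/239⌋ = 27 − 27 = 0
n=94: ⌊(95·71)/239⌋ − ⌊(94·71)/239⌋ = ⌊6745/239⌋ − ⌊6674/239⌋ = 28 − 27 = 1
n=95: ⌊(96·71)/239⌋ − ⌊(95·71)/239⌋ = ⌊6816/239⌋ − ⌊6745/239⌋ = 28 − 28 = 0

000100100010010010001001001000100100010010010001001001000100100100010010001001001000100100100010


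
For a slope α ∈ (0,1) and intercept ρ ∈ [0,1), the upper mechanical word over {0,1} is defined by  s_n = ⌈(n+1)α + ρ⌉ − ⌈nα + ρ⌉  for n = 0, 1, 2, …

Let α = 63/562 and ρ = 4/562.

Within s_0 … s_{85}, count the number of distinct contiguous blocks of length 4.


t_n = ⌈(n·63+4)/562⌉ for n = 0 … 86:
  n=0…9: ⌈4/562⌉=1 ⌈67/562⌉=1 ⌈130/562⌉=1 ⌈193/562⌉=1 ⌈256/562⌉=1 ⌈319/562⌉=1 ⌈382/562⌉=1 ⌈445/562⌉=1 ⌈508/562⌉=1 ⌈571/562⌉=2
  n=10…19: ⌈634/562⌉=2 ⌈697/562⌉=2 ⌈760/562⌉=2 ⌈823/562⌉=2 ⌈886/562⌉=2 ⌈949/562⌉=2 ⌈1012/562⌉=2 ⌈1075/562⌉=2 ⌈1138/562⌉=3 ⌈1201/562⌉=3
  n=20…29: ⌈1264/562⌉=3 ⌈1327/562⌉=3 ⌈1390/562⌉=3 ⌈1453/562⌉=3 ⌈1516/562⌉=3 ⌈1579/562⌉=3 ⌈1642/562⌉=3 ⌈1705/562⌉=4 ⌈1768/562⌉=4 ⌈1831/562⌉=4
  n=30…39: ⌈1894/562⌉=4 ⌈1957/562⌉=4 ⌈2020/562⌉=4 ⌈2083/562⌉=4 ⌈2146/562⌉=4 ⌈2209/562⌉=4 ⌈2272/562⌉=5 ⌈2335/562⌉=5 ⌈2398/562⌉=5 ⌈2461/562⌉=5
  n=40…49: ⌈2524/562⌉=5 ⌈2587/562⌉=5 ⌈2650/562⌉=5 ⌈2713/562⌉=5 ⌈2776/562⌉=5 ⌈2839/562⌉=6 ⌈2902/562⌉=6 ⌈2965/562⌉=6 ⌈3028/562⌉=6 ⌈3091/562⌉=6
  n=50…59: ⌈3154/562⌉=6 ⌈3217/562⌉=6 ⌈3280/562⌉=6 ⌈3343/562⌉=6 ⌈3406/562⌉=7 ⌈3469/562⌉=7 ⌈3532/562⌉=7 ⌈3595/562⌉=7 ⌈3658/562⌉=7 ⌈3721/562⌉=7
  n=60…69: ⌈3784/562⌉=7 ⌈3847/562⌉=7 ⌈3910/562⌉=7 ⌈3973/562⌉=8 ⌈4036/562⌉=8 ⌈4099/562⌉=8 ⌈4162/562⌉=8 ⌈4225/562⌉=8 ⌈4288/562⌉=8 ⌈4351/562⌉=8
  n=70…79: ⌈4414/562⌉=8 ⌈4477/562⌉=8 ⌈4540/562⌉=9 ⌈4603/562⌉=9 ⌈4666/562⌉=9 ⌈4729/562⌉=9 ⌈4792/562⌉=9 ⌈4855/562⌉=9 ⌈4918/562⌉=9 ⌈4981/562⌉=9
  n=80…86: ⌈5044/562⌉=9 ⌈5107/562⌉=10 ⌈5170/562⌉=10 ⌈5233/562⌉=10 ⌈5296/562⌉=10 ⌈5359/562⌉=10 ⌈5422/562⌉=10
s_n = t_(n+1) − t_n for n = 0 … 85 gives
prefix = 00000000100000000100000000100000000100000000100000000100000000100000000100000000100000
slide a length-4 window over [0..3] … [82..85] (83 windows); first occurrence of each distinct factor:
  [  0..  3] 0000
  [  5..  8] 0001
  [  6..  9] 0010
  [  7.. 10] 0100
  [  8.. 11] 1000
  (the other 78 windows repeat one of these)
distinct factors: {0000, 0001, 0010, 0100, 1000}
count = 5  (Sturmian bound for length 4 is 5)

5
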